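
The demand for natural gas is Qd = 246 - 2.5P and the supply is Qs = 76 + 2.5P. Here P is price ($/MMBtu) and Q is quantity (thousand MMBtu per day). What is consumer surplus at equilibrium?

Set Qd = Qs: 246 - 2.5P = 76 + 2.5P, so 170 = 5P and P* = 34.
Substitute back: Q* = 246 - 2.5(34) = 161.
Demand choke price (Qd = 0): P = 246/2.5 = 98.4. Consumer surplus = ½ × (98.4 - 34) × 161 = 5184.2.

Consumer surplus = 5184.2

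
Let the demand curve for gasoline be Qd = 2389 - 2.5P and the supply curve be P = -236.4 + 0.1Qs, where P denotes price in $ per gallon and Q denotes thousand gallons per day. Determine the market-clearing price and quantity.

Inverting to quantity form: Qs = 2364 + 10P.
At equilibrium Qd = Qs, so 2389 - 2.5P = 2364 + 10P; collecting terms, 25 = 12.5P and P* = 2.
Substitute back: Q* = 2389 - 2.5(2) = 2384.

P* = 2, Q* = 2384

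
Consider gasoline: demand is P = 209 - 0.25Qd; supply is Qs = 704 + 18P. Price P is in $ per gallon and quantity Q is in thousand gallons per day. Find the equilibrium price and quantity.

P* = 6, Q* = 812

In direct form, Qd = 836 - 4P.
The market clears where 836 - 4P = 704 + 18P. Rearranging, 22P = 132, hence P* = 6.
Substitute back: Q* = 836 - 4(6) = 812.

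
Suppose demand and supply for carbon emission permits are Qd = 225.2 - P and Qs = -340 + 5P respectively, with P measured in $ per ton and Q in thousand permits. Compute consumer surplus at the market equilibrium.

Consumer surplus = 8580.5

Set Qd = Qs: 225.2 - P = -340 + 5P, so 565.2 = 6P and P* = 94.2.
From the demand curve, Q* = 225.2 - 94.2 = 131.
Demand choke price (Qd = 0): P = 225.2. Consumer surplus = ½ × (225.2 - 94.2) × 131 = 8580.5.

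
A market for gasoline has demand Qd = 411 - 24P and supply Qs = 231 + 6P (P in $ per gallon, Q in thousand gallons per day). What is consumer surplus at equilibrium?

Consumer surplus = 1485.1875

The market clears where 411 - 24P = 231 + 6P. Rearranging, 30P = 180, hence P* = 6.
Plugging P* into demand: Q* = 411 - 24(6) = 267.
Demand choke price (Qd = 0): P = 411/24 = 17.125. Consumer surplus = ½ × (17.125 - 6) × 267 = 1485.1875.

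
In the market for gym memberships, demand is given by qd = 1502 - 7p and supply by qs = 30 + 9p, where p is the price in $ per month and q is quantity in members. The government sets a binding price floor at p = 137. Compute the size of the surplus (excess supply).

At p = 137: qd = 543 and qs = 1263.
Surplus = qs - qd = 1263 - 543 = 720.

Surplus = 720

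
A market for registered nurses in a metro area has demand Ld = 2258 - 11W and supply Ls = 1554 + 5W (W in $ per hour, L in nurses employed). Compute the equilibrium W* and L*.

W* = 44, L* = 1774

Equating demand and supply, 2258 - 11W = 1554 + 5W gives 16W = 704, so W* = 44.
Substitute back: L* = 2258 - 11(44) = 1774.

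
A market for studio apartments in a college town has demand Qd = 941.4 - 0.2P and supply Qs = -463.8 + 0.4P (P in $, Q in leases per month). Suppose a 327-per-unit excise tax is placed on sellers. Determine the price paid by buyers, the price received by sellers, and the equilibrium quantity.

P_b = 2560, P_s = 2233, Q = 429.4

With a tax of 327 on sellers, they supply based on the net price P_s = P_b - 327, so Qs = -594.6 + 0.4P_b.
Equate demand and the shifted supply: 941.4 - 0.2P_b = -594.6 + 0.4P_b, giving 0.6P_b = 1536, so P_b = 2560.
So P_s = 2233 and the quantity traded is Q = 941.4 - 0.2(2560) = 429.4.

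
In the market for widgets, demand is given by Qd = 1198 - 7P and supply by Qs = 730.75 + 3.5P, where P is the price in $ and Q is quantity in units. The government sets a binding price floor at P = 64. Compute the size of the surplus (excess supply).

Surplus = 204.75

Evaluating both curves at the floor price 64 gives Qd = 750, Qs = 954.75.
Surplus = Qs - Qd = 954.75 - 750 = 204.75.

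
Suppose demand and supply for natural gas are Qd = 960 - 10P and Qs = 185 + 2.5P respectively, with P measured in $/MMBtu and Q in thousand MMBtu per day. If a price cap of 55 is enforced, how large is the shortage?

Shortage = 87.5

With P fixed at 55, quantity demanded is 410 and quantity supplied is 322.5.
Shortage = Qd - Qs = 410 - 322.5 = 87.5.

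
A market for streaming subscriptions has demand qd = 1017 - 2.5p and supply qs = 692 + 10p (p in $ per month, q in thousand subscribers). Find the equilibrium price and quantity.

Set qd = qs: 1017 - 2.5p = 692 + 10p, so 325 = 12.5p and p* = 26.
Then q* = 1017 - 2.5(26) = 952.

p* = 26, q* = 952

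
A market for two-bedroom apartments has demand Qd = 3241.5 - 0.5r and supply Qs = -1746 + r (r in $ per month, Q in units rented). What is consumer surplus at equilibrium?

At equilibrium Qd = Qs, so 3241.5 - 0.5r = -1746 + r; collecting terms, 4987.5 = 1.5r and r* = 3325.
Then Q* = 3241.5 - 0.5(3325) = 1579.
Demand choke price (Qd = 0): r = 3241.5/0.5 = 6483. Consumer surplus = ½ × (6483 - 3325) × 1579 = 2493241.

Consumer surplus = 2493241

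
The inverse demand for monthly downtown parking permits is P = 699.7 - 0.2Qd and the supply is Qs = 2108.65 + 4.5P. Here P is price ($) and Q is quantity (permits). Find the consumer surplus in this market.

Consumer surplus = 765628.9

Solving each curve for Q: Qd = 3498.5 - 5P.
Equating demand and supply, 3498.5 - 5P = 2108.65 + 4.5P gives 9.5P = 1389.85, so P* = 146.3.
From the demand curve, Q* = 3498.5 - 5(146.3) = 2767.
Demand choke price (Qd = 0): P = 3498.5/5 = 699.7. Consumer surplus = ½ × (699.7 - 146.3) × 2767 = 765628.9.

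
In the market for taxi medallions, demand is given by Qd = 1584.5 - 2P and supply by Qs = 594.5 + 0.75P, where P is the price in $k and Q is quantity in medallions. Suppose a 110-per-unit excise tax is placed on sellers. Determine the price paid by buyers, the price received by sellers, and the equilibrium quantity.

P_b = 390, P_s = 280, Q = 804.5

The tax drives a wedge P_b - P_s = 110. Substituting P_s = P_b - 110 into supply: Qs = 512 + 0.75P_b.
Market clearing requires 1584.5 - 2P_b = 512 + 0.75P_b; hence 1072.5 = 2.75P_b and P_b = 390.
Then P_s = 390 - 110 = 280 and Q = 1584.5 - 2(390) = 804.5.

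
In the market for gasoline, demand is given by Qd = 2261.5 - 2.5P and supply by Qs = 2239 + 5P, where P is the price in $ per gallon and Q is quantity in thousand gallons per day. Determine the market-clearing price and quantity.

The market clears where 2261.5 - 2.5P = 2239 + 5P. Rearranging, 7.5P = 22.5, hence P* = 3.
Then Q* = 2261.5 - 2.5(3) = 2254.

P* = 3, Q* = 2254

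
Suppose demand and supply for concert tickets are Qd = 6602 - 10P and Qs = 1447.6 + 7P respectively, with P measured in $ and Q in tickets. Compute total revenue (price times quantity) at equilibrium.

At equilibrium Qd = Qs, so 6602 - 10P = 1447.6 + 7P; collecting terms, 5154.4 = 17P and P* = 303.2.
Substitute back: Q* = 6602 - 10(303.2) = 3570.
Total revenue = P* × Q* = 303.2 × 3570 = 1082424.

Total revenue = 1082424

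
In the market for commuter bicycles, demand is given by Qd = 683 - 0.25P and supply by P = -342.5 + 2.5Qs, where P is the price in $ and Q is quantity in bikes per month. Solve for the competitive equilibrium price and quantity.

Rewriting in direct form: Qs = 137 + 0.4P.
The market clears where 683 - 0.25P = 137 + 0.4P. Rearranging, 0.65P = 546, hence P* = 840.
Then Q* = 683 - 0.25(840) = 473.

P* = 840, Q* = 473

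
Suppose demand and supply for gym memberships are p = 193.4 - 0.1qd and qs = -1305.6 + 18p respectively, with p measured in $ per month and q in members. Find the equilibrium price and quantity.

Rewriting in direct form: qd = 1934 - 10p.
Equating demand and supply, 1934 - 10p = -1305.6 + 18p gives 28p = 3239.6, so p* = 115.7.
Substitute back: q* = 1934 - 10(115.7) = 777.

p* = 115.7, q* = 777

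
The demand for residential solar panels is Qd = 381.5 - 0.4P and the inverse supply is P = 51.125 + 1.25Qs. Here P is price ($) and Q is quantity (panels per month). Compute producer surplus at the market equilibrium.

In direct form, Qs = -40.9 + 0.8P.
Set Qd = Qs: 381.5 - 0.4P = -40.9 + 0.8P, so 422.4 = 1.2P and P* = 352.
Then Q* = 381.5 - 0.4(352) = 240.7.
Supply choke price (Qs = 0): P = 51.125. Producer surplus = ½ × (352 - 51.125) × 240.7 = 36210.30625.

Producer surplus = 36210.30625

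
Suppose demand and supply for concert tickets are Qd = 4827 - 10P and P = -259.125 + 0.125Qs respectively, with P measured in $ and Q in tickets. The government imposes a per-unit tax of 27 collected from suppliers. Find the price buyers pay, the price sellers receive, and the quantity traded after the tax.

In direct form, Qs = 2073 + 8P.
Suppliers keep P_s = P_b - 27 per unit, so supply in terms of the buyer price is Qs = 1857 + 8P_b.
Equate demand and the shifted supply: 4827 - 10P_b = 1857 + 8P_b, giving 18P_b = 2970, so P_b = 165.
So P_s = 138 and the quantity traded is Q = 4827 - 10(165) = 3177.

P_b = 165, P_s = 138, Q = 3177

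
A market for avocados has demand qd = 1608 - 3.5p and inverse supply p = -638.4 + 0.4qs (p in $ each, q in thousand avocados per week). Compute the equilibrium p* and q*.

Solving each curve for q: qs = 1596 + 2.5p.
Equating demand and supply, 1608 - 3.5p = 1596 + 2.5p gives 6p = 12, so p* = 2.
From the demand curve, q* = 1608 - 3.5(2) = 1601.

p* = 2, q* = 1601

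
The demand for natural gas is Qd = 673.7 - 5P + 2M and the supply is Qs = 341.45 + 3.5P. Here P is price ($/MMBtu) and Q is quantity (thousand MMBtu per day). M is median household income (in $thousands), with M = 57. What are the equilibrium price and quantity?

With M = 57, demand is Qd = 787.7 - 5P.
Set Qd = Qs: 787.7 - 5P = 341.45 + 3.5P, so 446.25 = 8.5P and P* = 52.5.
From the demand curve, Q* = 787.7 - 5(52.5) = 525.2.

P* = 52.5, Q* = 525.2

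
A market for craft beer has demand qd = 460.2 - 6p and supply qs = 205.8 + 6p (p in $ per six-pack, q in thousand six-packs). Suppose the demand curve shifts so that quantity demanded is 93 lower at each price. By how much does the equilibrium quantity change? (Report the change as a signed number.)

Δq = -46.5

At equilibrium qd = qs, so 460.2 - 6p = 205.8 + 6p; collecting terms, 254.4 = 12p and p* = 21.2.
Substitute back: q* = 460.2 - 6(21.2) = 333.
After the shift, demand is qd = 367.2 - 6p.
The new intersection has 161.4 = 12p, i.e. p = 13.45, q = 286.5.
Δq = 286.5 - 333 = -46.5.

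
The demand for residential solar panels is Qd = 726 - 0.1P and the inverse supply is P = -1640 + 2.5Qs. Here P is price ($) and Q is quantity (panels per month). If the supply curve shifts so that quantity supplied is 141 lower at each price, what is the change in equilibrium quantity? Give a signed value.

ΔQ = -28.2

Rewriting in direct form: Qs = 656 + 0.4P.
Set Qd = Qs: 726 - 0.1P = 656 + 0.4P, so 70 = 0.5P and P* = 140.
From the demand curve, Q* = 726 - 0.1(140) = 712.
After the shift, supply is Qs = 515 + 0.4P.
Re-solving, 0.5P = 211 gives P = 422 and Q = 683.8.
ΔQ = 683.8 - 712 = -28.2.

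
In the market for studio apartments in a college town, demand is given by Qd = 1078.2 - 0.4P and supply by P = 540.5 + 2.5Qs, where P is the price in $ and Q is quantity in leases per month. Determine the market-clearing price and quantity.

Inverting to quantity form: Qs = -216.2 + 0.4P.
Equating demand and supply, 1078.2 - 0.4P = -216.2 + 0.4P gives 0.8P = 1294.4, so P* = 1618.
Then Q* = 1078.2 - 0.4(1618) = 431.

P* = 1618, Q* = 431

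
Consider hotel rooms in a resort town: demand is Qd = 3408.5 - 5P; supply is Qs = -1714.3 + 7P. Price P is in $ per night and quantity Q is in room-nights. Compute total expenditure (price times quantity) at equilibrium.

Set Qd = Qs: 3408.5 - 5P = -1714.3 + 7P, so 5122.8 = 12P and P* = 426.9.
Plugging P* into demand: Q* = 3408.5 - 5(426.9) = 1274.
Total expenditure = P* × Q* = 426.9 × 1274 = 543870.6.

Total expenditure = 543870.6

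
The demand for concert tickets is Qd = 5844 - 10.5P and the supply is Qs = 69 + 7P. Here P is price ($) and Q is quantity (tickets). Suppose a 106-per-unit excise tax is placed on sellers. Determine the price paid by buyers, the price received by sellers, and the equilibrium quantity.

The tax drives a wedge P_b - P_s = 106. Substituting P_s = P_b - 106 into supply: Qs = -673 + 7P_b.
Market clearing requires 5844 - 10.5P_b = -673 + 7P_b; hence 6517 = 17.5P_b and P_b = 372.4.
So P_s = 266.4 and the quantity traded is Q = 5844 - 10.5(372.4) = 1933.8.

P_b = 372.4, P_s = 266.4, Q = 1933.8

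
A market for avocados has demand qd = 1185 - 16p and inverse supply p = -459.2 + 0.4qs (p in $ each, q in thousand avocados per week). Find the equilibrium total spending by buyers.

Total spending by buyers = 2306

Inverting to quantity form: qs = 1148 + 2.5p.
Equating demand and supply, 1185 - 16p = 1148 + 2.5p gives 18.5p = 37, so p* = 2.
Substitute back: q* = 1185 - 16(2) = 1153.
Total spending by buyers = p* × q* = 2 × 1153 = 2306.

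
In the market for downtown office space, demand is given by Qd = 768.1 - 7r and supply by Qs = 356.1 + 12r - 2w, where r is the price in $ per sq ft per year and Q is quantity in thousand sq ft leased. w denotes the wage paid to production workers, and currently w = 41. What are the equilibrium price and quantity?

With w = 41, supply is Qs = 274.1 + 12r.
At equilibrium Qd = Qs, so 768.1 - 7r = 274.1 + 12r; collecting terms, 494 = 19r and r* = 26.
Plugging r* into demand: Q* = 768.1 - 7(26) = 586.1.

r* = 26, Q* = 586.1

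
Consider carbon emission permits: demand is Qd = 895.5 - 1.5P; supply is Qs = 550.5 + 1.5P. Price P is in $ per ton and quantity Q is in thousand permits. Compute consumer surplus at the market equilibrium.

Consumer surplus = 174243

Equating demand and supply, 895.5 - 1.5P = 550.5 + 1.5P gives 3P = 345, so P* = 115.
From the demand curve, Q* = 895.5 - 1.5(115) = 723.
Demand choke price (Qd = 0): P = 895.5/1.5 = 597. Consumer surplus = ½ × (597 - 115) × 723 = 174243.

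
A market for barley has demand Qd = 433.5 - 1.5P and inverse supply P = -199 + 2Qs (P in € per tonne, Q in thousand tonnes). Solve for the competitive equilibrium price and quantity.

P* = 167, Q* = 183

In direct form, Qs = 99.5 + 0.5P.
The market clears where 433.5 - 1.5P = 99.5 + 0.5P. Rearranging, 2P = 334, hence P* = 167.
Then Q* = 433.5 - 1.5(167) = 183.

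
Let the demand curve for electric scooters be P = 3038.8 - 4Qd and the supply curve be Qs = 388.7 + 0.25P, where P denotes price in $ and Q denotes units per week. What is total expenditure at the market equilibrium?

Inverting to quantity form: Qd = 759.7 - 0.25P.
Equating demand and supply, 759.7 - 0.25P = 388.7 + 0.25P gives 0.5P = 371, so P* = 742.
Then Q* = 759.7 - 0.25(742) = 574.2.
Total expenditure = P* × Q* = 742 × 574.2 = 426056.4.

Total expenditure = 426056.4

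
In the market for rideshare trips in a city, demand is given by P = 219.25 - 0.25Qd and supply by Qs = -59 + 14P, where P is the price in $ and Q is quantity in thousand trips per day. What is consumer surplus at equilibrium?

Inverting to quantity form: Qd = 877 - 4P.
Set Qd = Qs: 877 - 4P = -59 + 14P, so 936 = 18P and P* = 52.
Plugging P* into demand: Q* = 877 - 4(52) = 669.
Demand choke price (Qd = 0): P = 877/4 = 219.25. Consumer surplus = ½ × (219.25 - 52) × 669 = 55945.125.

Consumer surplus = 55945.125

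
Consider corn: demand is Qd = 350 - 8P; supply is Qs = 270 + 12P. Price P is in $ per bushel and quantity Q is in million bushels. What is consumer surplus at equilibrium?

Consumer surplus = 6320.25

Set Qd = Qs: 350 - 8P = 270 + 12P, so 80 = 20P and P* = 4.
Substitute back: Q* = 350 - 8(4) = 318.
Demand choke price (Qd = 0): P = 350/8 = 43.75. Consumer surplus = ½ × (43.75 - 4) × 318 = 6320.25.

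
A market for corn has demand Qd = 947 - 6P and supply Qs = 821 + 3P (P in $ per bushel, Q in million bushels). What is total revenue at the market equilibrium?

Total revenue = 12082

Equating demand and supply, 947 - 6P = 821 + 3P gives 9P = 126, so P* = 14.
Plugging P* into demand: Q* = 947 - 6(14) = 863.
Total revenue = P* × Q* = 14 × 863 = 12082.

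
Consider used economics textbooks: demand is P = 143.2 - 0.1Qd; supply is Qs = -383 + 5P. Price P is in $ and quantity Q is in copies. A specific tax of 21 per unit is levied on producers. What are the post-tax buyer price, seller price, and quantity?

In direct form, Qd = 1432 - 10P.
With a tax of 21 on producers, they supply based on the net price P_s = P_b - 21, so Qs = -488 + 5P_b.
Equate demand and the shifted supply: 1432 - 10P_b = -488 + 5P_b, giving 15P_b = 1920, so P_b = 128.
Then P_s = 128 - 21 = 107 and Q = 1432 - 10(128) = 152.

P_b = 128, P_s = 107, Q = 152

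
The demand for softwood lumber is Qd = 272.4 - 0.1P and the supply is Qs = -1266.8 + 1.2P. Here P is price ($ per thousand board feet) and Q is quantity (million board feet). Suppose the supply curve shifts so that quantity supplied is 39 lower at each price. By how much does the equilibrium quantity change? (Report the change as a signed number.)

ΔQ = -3

Set Qd = Qs: 272.4 - 0.1P = -1266.8 + 1.2P, so 1539.2 = 1.3P and P* = 1184.
Plugging P* into demand: Q* = 272.4 - 0.1(1184) = 154.
After the shift, supply is Qs = -1305.8 + 1.2P.
Re-solving, 1.3P = 1578.2 gives P = 1214 and Q = 151.
ΔQ = 151 - 154 = -3.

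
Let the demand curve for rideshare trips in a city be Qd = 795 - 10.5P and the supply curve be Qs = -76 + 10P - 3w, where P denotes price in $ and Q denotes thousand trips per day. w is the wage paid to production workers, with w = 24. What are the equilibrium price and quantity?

With w = 24, supply is Qs = -148 + 10P.
The market clears where 795 - 10.5P = -148 + 10P. Rearranging, 20.5P = 943, hence P* = 46.
From the demand curve, Q* = 795 - 10.5(46) = 312.

P* = 46, Q* = 312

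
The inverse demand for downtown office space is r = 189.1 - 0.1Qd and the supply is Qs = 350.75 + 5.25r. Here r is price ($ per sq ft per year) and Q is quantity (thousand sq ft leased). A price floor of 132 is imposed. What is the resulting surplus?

In direct form, Qd = 1891 - 10r.
With r fixed at 132, quantity demanded is 571 and quantity supplied is 1043.75.
Surplus = Qs - Qd = 1043.75 - 571 = 472.75.

Surplus = 472.75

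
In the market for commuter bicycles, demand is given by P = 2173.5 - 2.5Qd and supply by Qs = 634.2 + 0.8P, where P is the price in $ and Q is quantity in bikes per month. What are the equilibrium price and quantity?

P* = 196, Q* = 791

Solving each curve for Q: Qd = 869.4 - 0.4P.
At equilibrium Qd = Qs, so 869.4 - 0.4P = 634.2 + 0.8P; collecting terms, 235.2 = 1.2P and P* = 196.
Substitute back: Q* = 869.4 - 0.4(196) = 791.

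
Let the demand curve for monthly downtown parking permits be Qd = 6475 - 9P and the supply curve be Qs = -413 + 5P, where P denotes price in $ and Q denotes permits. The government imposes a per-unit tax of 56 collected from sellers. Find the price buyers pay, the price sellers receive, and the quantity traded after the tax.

The tax drives a wedge P_b - P_s = 56. Substituting P_s = P_b - 56 into supply: Qs = -693 + 5P_b.
Set Qd = Qs: 6475 - 9P_b = -693 + 5P_b, so 7168 = 14P_b and P_b = 512.
So P_s = 456 and the quantity traded is Q = 6475 - 9(512) = 1867.

P_b = 512, P_s = 456, Q = 1867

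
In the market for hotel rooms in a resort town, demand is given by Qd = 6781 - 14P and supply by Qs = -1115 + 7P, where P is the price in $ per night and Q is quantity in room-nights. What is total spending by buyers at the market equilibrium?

Total spending by buyers = 570392

Equating demand and supply, 6781 - 14P = -1115 + 7P gives 21P = 7896, so P* = 376.
From the demand curve, Q* = 6781 - 14(376) = 1517.
Total spending by buyers = P* × Q* = 376 × 1517 = 570392.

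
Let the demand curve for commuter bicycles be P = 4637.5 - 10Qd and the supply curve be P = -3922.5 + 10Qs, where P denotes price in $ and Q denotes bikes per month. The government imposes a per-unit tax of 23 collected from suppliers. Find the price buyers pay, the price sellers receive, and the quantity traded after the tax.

Solving each curve for Q: Qd = 463.75 - 0.1P and Qs = 392.25 + 0.1P.
The tax drives a wedge P_b - P_s = 23. Substituting P_s = P_b - 23 into supply: Qs = 389.95 + 0.1P_b.
Market clearing requires 463.75 - 0.1P_b = 389.95 + 0.1P_b; hence 73.8 = 0.2P_b and P_b = 369.
Then P_s = 369 - 23 = 346 and Q = 463.75 - 0.1(369) = 426.85.

P_b = 369, P_s = 346, Q = 426.85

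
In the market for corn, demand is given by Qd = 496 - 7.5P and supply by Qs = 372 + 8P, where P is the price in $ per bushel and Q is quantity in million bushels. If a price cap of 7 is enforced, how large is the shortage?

At P = 7: Qd = 443.5 and Qs = 428.
Shortage = Qd - Qs = 443.5 - 428 = 15.5.

Shortage = 15.5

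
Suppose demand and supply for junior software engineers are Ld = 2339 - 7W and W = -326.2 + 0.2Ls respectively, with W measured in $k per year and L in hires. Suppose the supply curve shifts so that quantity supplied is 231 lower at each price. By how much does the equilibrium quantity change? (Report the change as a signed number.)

ΔL = -134.75

Rewriting in direct form: Ls = 1631 + 5W.
The market clears where 2339 - 7W = 1631 + 5W. Rearranging, 12W = 708, hence W* = 59.
Plugging W* into demand: L* = 2339 - 7(59) = 1926.
After the shift, supply is Ls = 1400 + 5W.
The new intersection has 939 = 12W, i.e. W = 78.25, L = 1791.25.
ΔL = 1791.25 - 1926 = -134.75.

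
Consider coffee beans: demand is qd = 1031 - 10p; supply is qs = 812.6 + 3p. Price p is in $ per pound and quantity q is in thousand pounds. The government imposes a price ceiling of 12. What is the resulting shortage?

Shortage = 62.4

Evaluating both curves at the ceiling price 12 gives qd = 911, qs = 848.6.
Shortage = qd - qs = 911 - 848.6 = 62.4.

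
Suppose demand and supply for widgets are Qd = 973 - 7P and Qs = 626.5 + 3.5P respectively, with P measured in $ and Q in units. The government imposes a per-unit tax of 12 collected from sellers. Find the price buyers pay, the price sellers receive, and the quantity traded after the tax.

P_b = 37, P_s = 25, Q = 714

The tax drives a wedge P_b - P_s = 12. Substituting P_s = P_b - 12 into supply: Qs = 584.5 + 3.5P_b.
Market clearing requires 973 - 7P_b = 584.5 + 3.5P_b; hence 388.5 = 10.5P_b and P_b = 37.
So P_s = 25 and the quantity traded is Q = 973 - 7(37) = 714.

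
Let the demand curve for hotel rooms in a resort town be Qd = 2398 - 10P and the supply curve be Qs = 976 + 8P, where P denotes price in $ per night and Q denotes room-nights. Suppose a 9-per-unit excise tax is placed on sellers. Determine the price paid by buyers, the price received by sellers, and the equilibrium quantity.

P_b = 83, P_s = 74, Q = 1568

The tax drives a wedge P_b - P_s = 9. Substituting P_s = P_b - 9 into supply: Qs = 904 + 8P_b.
Market clearing requires 2398 - 10P_b = 904 + 8P_b; hence 1494 = 18P_b and P_b = 83.
Then P_s = 83 - 9 = 74 and Q = 2398 - 10(83) = 1568.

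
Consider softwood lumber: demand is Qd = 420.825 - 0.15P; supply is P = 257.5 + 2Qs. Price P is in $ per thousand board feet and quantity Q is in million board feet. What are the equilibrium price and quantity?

Inverting to quantity form: Qs = -128.75 + 0.5P.
At equilibrium Qd = Qs, so 420.825 - 0.15P = -128.75 + 0.5P; collecting terms, 549.575 = 0.65P and P* = 845.5.
From the demand curve, Q* = 420.825 - 0.15(845.5) = 294.

P* = 845.5, Q* = 294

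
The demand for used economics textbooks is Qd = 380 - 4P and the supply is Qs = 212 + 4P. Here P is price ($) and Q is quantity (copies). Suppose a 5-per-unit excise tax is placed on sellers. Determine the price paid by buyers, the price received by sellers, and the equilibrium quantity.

P_b = 23.5, P_s = 18.5, Q = 286

Sellers keep P_s = P_b - 5 per unit, so supply in terms of the buyer price is Qs = 192 + 4P_b.
Equate demand and the shifted supply: 380 - 4P_b = 192 + 4P_b, giving 8P_b = 188, so P_b = 23.5.
So P_s = 18.5 and the quantity traded is Q = 380 - 4(23.5) = 286.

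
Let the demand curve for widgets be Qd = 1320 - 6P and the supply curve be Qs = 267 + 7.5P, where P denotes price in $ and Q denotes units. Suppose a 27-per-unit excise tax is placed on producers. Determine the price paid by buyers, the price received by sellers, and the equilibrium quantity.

P_b = 93, P_s = 66, Q = 762

With a tax of 27 on producers, they supply based on the net price P_s = P_b - 27, so Qs = 64.5 + 7.5P_b.
Market clearing requires 1320 - 6P_b = 64.5 + 7.5P_b; hence 1255.5 = 13.5P_b and P_b = 93.
So P_s = 66 and the quantity traded is Q = 1320 - 6(93) = 762.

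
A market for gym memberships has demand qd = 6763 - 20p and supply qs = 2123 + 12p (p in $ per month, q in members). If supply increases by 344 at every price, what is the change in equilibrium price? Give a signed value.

Set qd = qs: 6763 - 20p = 2123 + 12p, so 4640 = 32p and p* = 145.
Substitute back: q* = 6763 - 20(145) = 3863.
After the shift, supply is qs = 2467 + 12p.
The new intersection has 4296 = 32p, i.e. p = 134.25, q = 4078.
Δp = 134.25 - 145 = -10.75.

Δp = -10.75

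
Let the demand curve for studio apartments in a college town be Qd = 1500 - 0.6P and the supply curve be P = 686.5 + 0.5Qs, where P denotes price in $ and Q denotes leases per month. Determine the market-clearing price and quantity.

Rewriting in direct form: Qs = -1373 + 2P.
At equilibrium Qd = Qs, so 1500 - 0.6P = -1373 + 2P; collecting terms, 2873 = 2.6P and P* = 1105.
Then Q* = 1500 - 0.6(1105) = 837.

P* = 1105, Q* = 837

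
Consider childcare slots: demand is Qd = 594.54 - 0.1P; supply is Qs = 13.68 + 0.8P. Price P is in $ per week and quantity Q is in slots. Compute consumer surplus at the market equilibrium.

Consumer surplus = 1404500

Equating demand and supply, 594.54 - 0.1P = 13.68 + 0.8P gives 0.9P = 580.86, so P* = 645.4.
Plugging P* into demand: Q* = 594.54 - 0.1(645.4) = 530.
Demand choke price (Qd = 0): P = 594.54/0.1 = 5945.4. Consumer surplus = ½ × (5945.4 - 645.4) × 530 = 1404500.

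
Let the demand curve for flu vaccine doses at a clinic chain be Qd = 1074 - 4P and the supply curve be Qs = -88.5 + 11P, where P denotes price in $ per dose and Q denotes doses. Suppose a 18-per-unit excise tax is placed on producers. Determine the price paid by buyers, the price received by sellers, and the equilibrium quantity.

The tax drives a wedge P_b - P_s = 18. Substituting P_s = P_b - 18 into supply: Qs = -286.5 + 11P_b.
Equate demand and the shifted supply: 1074 - 4P_b = -286.5 + 11P_b, giving 15P_b = 1360.5, so P_b = 90.7.
So P_s = 72.7 and the quantity traded is Q = 1074 - 4(90.7) = 711.2.

P_b = 90.7, P_s = 72.7, Q = 711.2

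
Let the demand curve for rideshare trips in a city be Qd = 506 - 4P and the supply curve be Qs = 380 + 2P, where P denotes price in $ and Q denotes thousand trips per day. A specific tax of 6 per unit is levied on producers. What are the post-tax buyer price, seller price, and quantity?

The tax drives a wedge P_b - P_s = 6. Substituting P_s = P_b - 6 into supply: Qs = 368 + 2P_b.
Market clearing requires 506 - 4P_b = 368 + 2P_b; hence 138 = 6P_b and P_b = 23.
So P_s = 17 and the quantity traded is Q = 506 - 4(23) = 414.

P_b = 23, P_s = 17, Q = 414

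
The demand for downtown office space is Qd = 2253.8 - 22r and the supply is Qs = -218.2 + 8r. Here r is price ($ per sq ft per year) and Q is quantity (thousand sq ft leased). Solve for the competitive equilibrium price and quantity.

r* = 82.4, Q* = 441

At equilibrium Qd = Qs, so 2253.8 - 22r = -218.2 + 8r; collecting terms, 2472 = 30r and r* = 82.4.
Plugging r* into demand: Q* = 2253.8 - 22(82.4) = 441.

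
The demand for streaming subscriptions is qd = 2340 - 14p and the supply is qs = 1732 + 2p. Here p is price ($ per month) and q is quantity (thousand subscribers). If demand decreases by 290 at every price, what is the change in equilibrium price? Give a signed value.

Δp = -18.125

Equating demand and supply, 2340 - 14p = 1732 + 2p gives 16p = 608, so p* = 38.
Plugging p* into demand: q* = 2340 - 14(38) = 1808.
After the shift, demand is qd = 2050 - 14p.
New equilibrium: 318 = 16p, so p = 19.875 and q = 1771.75.
Δp = 19.875 - 38 = -18.125.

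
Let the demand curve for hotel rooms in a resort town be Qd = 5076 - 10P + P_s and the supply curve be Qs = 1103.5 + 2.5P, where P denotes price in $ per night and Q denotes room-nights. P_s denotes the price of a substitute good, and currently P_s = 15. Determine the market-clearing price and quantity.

With P_s = 15, demand is Qd = 5091 - 10P.
The market clears where 5091 - 10P = 1103.5 + 2.5P. Rearranging, 12.5P = 3987.5, hence P* = 319.
Substitute back: Q* = 5091 - 10(319) = 1901.

P* = 319, Q* = 1901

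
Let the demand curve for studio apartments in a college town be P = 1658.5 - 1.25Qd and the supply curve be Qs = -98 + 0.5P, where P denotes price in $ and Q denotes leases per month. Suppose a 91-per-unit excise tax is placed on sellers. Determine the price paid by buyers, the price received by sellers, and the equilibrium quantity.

P_b = 1131, P_s = 1040, Q = 422

Rewriting in direct form: Qd = 1326.8 - 0.8P.
The tax drives a wedge P_b - P_s = 91. Substituting P_s = P_b - 91 into supply: Qs = -143.5 + 0.5P_b.
Equate demand and the shifted supply: 1326.8 - 0.8P_b = -143.5 + 0.5P_b, giving 1.3P_b = 1470.3, so P_b = 1131.
So P_s = 1040 and the quantity traded is Q = 1326.8 - 0.8(1131) = 422.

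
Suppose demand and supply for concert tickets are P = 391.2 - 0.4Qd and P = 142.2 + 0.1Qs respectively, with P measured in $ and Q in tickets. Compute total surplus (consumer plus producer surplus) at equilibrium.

Rewriting in direct form: Qd = 978 - 2.5P and Qs = -1422 + 10P.
Set Qd = Qs: 978 - 2.5P = -1422 + 10P, so 2400 = 12.5P and P* = 192.
Plugging P* into demand: Q* = 978 - 2.5(192) = 498.
Demand choke price = 391.2; supply choke price = 142.2. CS = ½(391.2 - 192)(498) = 49600.8; PS = ½(192 - 142.2)(498) = 12400.2. Total surplus = 62001.

Total surplus = 62001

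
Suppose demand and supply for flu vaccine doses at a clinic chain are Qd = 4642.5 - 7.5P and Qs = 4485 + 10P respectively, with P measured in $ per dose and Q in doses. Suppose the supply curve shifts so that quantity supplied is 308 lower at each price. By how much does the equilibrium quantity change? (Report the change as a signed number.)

ΔQ = -132

At equilibrium Qd = Qs, so 4642.5 - 7.5P = 4485 + 10P; collecting terms, 157.5 = 17.5P and P* = 9.
From the demand curve, Q* = 4642.5 - 7.5(9) = 4575.
After the shift, supply is Qs = 4177 + 10P.
Re-solving, 17.5P = 465.5 gives P = 26.6 and Q = 4443.
ΔQ = 4443 - 4575 = -132.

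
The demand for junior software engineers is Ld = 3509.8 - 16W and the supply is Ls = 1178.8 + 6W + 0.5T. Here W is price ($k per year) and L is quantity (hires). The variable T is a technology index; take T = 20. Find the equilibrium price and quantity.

W* = 105.5, L* = 1821.8

With T = 20, supply is Ls = 1188.8 + 6W.
Equating demand and supply, 3509.8 - 16W = 1188.8 + 6W gives 22W = 2321, so W* = 105.5.
Then L* = 3509.8 - 16(105.5) = 1821.8.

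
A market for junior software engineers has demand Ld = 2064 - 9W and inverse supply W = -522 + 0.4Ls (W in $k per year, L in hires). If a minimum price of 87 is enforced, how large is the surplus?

Surplus = 241.5

Solving each curve for L: Ls = 1305 + 2.5W.
Evaluating both curves at the floor price 87 gives Ld = 1281, Ls = 1522.5.
Surplus = Ls - Ld = 1522.5 - 1281 = 241.5.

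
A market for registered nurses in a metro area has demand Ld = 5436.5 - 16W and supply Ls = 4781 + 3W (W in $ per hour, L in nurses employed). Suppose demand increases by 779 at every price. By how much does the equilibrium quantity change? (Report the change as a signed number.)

ΔL = 123

At equilibrium Ld = Ls, so 5436.5 - 16W = 4781 + 3W; collecting terms, 655.5 = 19W and W* = 34.5.
Then L* = 5436.5 - 16(34.5) = 4884.5.
After the shift, demand is Ld = 6215.5 - 16W.
The new intersection has 1434.5 = 19W, i.e. W = 75.5, L = 5007.5.
ΔL = 5007.5 - 4884.5 = 123.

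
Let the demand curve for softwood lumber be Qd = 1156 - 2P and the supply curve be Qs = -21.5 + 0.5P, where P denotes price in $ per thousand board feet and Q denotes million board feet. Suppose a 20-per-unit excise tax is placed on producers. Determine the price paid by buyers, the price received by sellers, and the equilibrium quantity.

P_b = 475, P_s = 455, Q = 206

Producers keep P_s = P_b - 20 per unit, so supply in terms of the buyer price is Qs = -31.5 + 0.5P_b.
Set Qd = Qs: 1156 - 2P_b = -31.5 + 0.5P_b, so 1187.5 = 2.5P_b and P_b = 475.
So P_s = 455 and the quantity traded is Q = 1156 - 2(475) = 206.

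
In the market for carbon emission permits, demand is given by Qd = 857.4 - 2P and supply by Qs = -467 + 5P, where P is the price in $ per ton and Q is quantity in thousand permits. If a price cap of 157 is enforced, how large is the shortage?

At P = 157: Qd = 543.4 and Qs = 318.
Shortage = Qd - Qs = 543.4 - 318 = 225.4.

Shortage = 225.4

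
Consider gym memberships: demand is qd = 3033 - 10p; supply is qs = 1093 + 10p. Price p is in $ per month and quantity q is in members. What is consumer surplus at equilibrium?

Consumer surplus = 212798.45

Set qd = qs: 3033 - 10p = 1093 + 10p, so 1940 = 20p and p* = 97.
From the demand curve, q* = 3033 - 10(97) = 2063.
Demand choke price (qd = 0): p = 3033/10 = 303.3. Consumer surplus = ½ × (303.3 - 97) × 2063 = 212798.45.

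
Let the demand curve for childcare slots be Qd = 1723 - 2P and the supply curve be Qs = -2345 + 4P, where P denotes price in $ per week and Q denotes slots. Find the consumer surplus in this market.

Consumer surplus = 33672.25

The market clears where 1723 - 2P = -2345 + 4P. Rearranging, 6P = 4068, hence P* = 678.
From the demand curve, Q* = 1723 - 2(678) = 367.
Demand choke price (Qd = 0): P = 1723/2 = 861.5. Consumer surplus = ½ × (861.5 - 678) × 367 = 33672.25.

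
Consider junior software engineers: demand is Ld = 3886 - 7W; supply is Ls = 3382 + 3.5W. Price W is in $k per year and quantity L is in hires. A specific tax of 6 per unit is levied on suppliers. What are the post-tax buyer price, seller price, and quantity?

W_b = 50, W_s = 44, L = 3536

The tax drives a wedge W_b - W_s = 6. Substituting W_s = W_b - 6 into supply: Ls = 3361 + 3.5W_b.
Market clearing requires 3886 - 7W_b = 3361 + 3.5W_b; hence 525 = 10.5W_b and W_b = 50.
Then W_s = 50 - 6 = 44 and L = 3886 - 7(50) = 3536.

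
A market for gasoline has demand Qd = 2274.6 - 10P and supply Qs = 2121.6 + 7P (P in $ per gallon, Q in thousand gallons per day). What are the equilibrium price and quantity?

P* = 9, Q* = 2184.6

The market clears where 2274.6 - 10P = 2121.6 + 7P. Rearranging, 17P = 153, hence P* = 9.
Substitute back: Q* = 2274.6 - 10(9) = 2184.6.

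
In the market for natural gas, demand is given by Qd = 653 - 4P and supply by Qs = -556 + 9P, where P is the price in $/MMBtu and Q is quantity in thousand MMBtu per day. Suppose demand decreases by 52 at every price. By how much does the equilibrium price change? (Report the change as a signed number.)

Equating demand and supply, 653 - 4P = -556 + 9P gives 13P = 1209, so P* = 93.
Plugging P* into demand: Q* = 653 - 4(93) = 281.
After the shift, demand is Qd = 601 - 4P.
The new intersection has 1157 = 13P, i.e. P = 89, Q = 245.
ΔP = 89 - 93 = -4.

ΔP = -4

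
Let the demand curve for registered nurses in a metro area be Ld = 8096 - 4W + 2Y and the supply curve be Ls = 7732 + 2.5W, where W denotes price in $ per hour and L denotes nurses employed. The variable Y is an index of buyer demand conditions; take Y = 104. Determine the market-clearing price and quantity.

W* = 88, L* = 7952

With Y = 104, demand is Ld = 8304 - 4W.
Set Ld = Ls: 8304 - 4W = 7732 + 2.5W, so 572 = 6.5W and W* = 88.
Substitute back: L* = 8304 - 4(88) = 7952.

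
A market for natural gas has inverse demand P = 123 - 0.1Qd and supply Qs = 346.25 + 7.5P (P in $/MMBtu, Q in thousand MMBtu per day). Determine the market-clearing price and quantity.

P* = 50.5, Q* = 725

Solving each curve for Q: Qd = 1230 - 10P.
Equating demand and supply, 1230 - 10P = 346.25 + 7.5P gives 17.5P = 883.75, so P* = 50.5.
From the demand curve, Q* = 1230 - 10(50.5) = 725.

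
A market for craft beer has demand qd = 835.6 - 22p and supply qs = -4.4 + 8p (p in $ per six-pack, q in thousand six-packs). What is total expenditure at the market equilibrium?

Equating demand and supply, 835.6 - 22p = -4.4 + 8p gives 30p = 840, so p* = 28.
From the demand curve, q* = 835.6 - 22(28) = 219.6.
Total expenditure = p* × q* = 28 × 219.6 = 6148.8.

Total expenditure = 6148.8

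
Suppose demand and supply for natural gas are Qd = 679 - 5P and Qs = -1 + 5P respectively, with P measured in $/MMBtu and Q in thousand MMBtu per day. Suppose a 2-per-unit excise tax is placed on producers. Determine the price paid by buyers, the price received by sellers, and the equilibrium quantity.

Producers keep P_s = P_b - 2 per unit, so supply in terms of the buyer price is Qs = -11 + 5P_b.
Set Qd = Qs: 679 - 5P_b = -11 + 5P_b, so 690 = 10P_b and P_b = 69.
So P_s = 67 and the quantity traded is Q = 679 - 5(69) = 334.

P_b = 69, P_s = 67, Q = 334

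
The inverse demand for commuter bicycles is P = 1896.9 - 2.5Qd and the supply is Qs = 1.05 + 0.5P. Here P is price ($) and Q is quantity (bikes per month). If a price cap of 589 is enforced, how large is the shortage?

In direct form, Qd = 758.76 - 0.4P.
With P fixed at 589, quantity demanded is 523.16 and quantity supplied is 295.55.
Shortage = Qd - Qs = 523.16 - 295.55 = 227.61.

Shortage = 227.61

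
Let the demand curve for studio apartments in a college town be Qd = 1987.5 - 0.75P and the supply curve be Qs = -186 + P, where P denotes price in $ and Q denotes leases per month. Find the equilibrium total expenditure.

Equating demand and supply, 1987.5 - 0.75P = -186 + P gives 1.75P = 2173.5, so P* = 1242.
Substitute back: Q* = 1987.5 - 0.75(1242) = 1056.
Total expenditure = P* × Q* = 1242 × 1056 = 1311552.

Total expenditure = 1311552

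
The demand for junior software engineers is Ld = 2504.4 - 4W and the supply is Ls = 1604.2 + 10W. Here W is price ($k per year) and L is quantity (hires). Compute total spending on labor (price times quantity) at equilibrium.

Set Ld = Ls: 2504.4 - 4W = 1604.2 + 10W, so 900.2 = 14W and W* = 64.3.
Then L* = 2504.4 - 4(64.3) = 2247.2.
Total spending on labor = W* × L* = 64.3 × 2247.2 = 144494.96.

Total spending on labor = 144494.96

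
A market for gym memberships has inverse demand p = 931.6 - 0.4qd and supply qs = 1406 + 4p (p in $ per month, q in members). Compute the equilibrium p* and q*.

p* = 142, q* = 1974

Inverting to quantity form: qd = 2329 - 2.5p.
At equilibrium qd = qs, so 2329 - 2.5p = 1406 + 4p; collecting terms, 923 = 6.5p and p* = 142.
Then q* = 2329 - 2.5(142) = 1974.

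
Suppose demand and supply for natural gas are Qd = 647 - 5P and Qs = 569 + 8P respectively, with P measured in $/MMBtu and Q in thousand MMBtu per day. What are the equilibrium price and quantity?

P* = 6, Q* = 617

At equilibrium Qd = Qs, so 647 - 5P = 569 + 8P; collecting terms, 78 = 13P and P* = 6.
Then Q* = 647 - 5(6) = 617.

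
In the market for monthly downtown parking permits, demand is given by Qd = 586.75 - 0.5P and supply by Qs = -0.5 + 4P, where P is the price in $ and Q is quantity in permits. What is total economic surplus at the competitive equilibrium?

Set Qd = Qs: 586.75 - 0.5P = -0.5 + 4P, so 587.25 = 4.5P and P* = 130.5.
Substitute back: Q* = 586.75 - 0.5(130.5) = 521.5.
Demand choke price = 1173.5; supply choke price = 0.125. CS = ½(1173.5 - 130.5)(521.5) = 271962.25; PS = ½(130.5 - 0.125)(521.5) = 33995.28125. Total surplus = 305957.53125.

Total surplus = 305957.53125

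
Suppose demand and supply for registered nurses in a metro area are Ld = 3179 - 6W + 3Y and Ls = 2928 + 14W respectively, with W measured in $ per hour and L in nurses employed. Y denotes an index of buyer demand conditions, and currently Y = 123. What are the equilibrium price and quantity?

With Y = 123, demand is Ld = 3548 - 6W.
Set Ld = Ls: 3548 - 6W = 2928 + 14W, so 620 = 20W and W* = 31.
Then L* = 3548 - 6(31) = 3362.

W* = 31, L* = 3362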